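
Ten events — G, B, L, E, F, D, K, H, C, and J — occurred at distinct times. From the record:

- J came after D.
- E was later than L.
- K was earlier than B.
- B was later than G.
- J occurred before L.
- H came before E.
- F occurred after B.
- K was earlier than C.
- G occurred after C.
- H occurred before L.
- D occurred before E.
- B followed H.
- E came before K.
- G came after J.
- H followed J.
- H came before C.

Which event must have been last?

Every other event has a chain of constraints placing it before F, so F is last.

F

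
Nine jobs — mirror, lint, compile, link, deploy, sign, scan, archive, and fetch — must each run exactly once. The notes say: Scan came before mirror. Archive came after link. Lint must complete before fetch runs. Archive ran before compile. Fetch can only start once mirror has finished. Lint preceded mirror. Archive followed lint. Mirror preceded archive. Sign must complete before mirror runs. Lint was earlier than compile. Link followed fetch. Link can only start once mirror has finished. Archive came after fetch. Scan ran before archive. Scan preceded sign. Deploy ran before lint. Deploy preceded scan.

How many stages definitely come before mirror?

4

Directly stated before mirror: lint, scan, and sign.
Deploy reaches mirror via deploy → lint → mirror.
That's deploy, lint, scan, and sign — 4 in all.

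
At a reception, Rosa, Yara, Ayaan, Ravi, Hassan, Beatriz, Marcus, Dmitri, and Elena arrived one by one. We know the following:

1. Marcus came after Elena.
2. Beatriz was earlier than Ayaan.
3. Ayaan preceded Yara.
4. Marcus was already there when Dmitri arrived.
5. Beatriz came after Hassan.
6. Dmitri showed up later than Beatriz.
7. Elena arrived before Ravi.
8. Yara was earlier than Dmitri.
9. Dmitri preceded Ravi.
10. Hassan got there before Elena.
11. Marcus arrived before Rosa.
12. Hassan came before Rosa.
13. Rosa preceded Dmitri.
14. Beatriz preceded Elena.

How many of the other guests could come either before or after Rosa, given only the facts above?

Forced before Rosa: Beatriz, Elena, Hassan, and Marcus; forced after Rosa: Dmitri and Ravi.
That leaves Ayaan and Yara with no forced order relative to Rosa — 2.

2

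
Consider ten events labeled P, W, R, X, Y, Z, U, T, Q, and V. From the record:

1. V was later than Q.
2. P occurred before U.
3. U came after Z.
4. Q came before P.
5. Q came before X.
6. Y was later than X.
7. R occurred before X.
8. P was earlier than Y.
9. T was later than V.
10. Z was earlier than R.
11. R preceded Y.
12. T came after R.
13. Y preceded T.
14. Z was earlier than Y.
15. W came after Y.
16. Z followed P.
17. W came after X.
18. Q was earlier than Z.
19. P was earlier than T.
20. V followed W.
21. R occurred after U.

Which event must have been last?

Every other event has a chain of constraints placing it before T, so T is last.

T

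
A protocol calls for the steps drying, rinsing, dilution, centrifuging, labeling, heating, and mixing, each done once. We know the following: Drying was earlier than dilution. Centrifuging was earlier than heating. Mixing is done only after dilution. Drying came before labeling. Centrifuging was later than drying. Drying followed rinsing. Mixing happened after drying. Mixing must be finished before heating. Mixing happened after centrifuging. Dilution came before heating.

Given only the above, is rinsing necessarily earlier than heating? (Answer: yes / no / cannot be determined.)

yes

Chain the constraints: rinsing → drying → mixing → heating. Each link is directly stated, so rinsing comes before heating.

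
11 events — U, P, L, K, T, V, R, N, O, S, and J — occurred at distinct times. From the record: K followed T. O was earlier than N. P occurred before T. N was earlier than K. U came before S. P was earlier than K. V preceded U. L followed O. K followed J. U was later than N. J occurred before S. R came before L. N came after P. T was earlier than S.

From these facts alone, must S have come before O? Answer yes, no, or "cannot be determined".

Tracing the constraints gives O → N → U → S, so O must come before S.
That means S cannot be before O.

no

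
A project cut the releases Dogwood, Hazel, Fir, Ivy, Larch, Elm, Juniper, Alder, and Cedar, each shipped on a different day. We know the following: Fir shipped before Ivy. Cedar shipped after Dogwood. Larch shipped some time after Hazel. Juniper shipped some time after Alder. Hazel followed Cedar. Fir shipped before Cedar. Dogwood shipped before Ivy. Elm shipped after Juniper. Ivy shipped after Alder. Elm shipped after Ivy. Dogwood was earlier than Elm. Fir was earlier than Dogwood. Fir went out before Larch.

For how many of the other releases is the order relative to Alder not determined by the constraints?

5

Forced after Alder: Elm, Ivy, and Juniper.
That leaves Cedar, Dogwood, Fir, Hazel, and Larch with no forced order relative to Alder — 5.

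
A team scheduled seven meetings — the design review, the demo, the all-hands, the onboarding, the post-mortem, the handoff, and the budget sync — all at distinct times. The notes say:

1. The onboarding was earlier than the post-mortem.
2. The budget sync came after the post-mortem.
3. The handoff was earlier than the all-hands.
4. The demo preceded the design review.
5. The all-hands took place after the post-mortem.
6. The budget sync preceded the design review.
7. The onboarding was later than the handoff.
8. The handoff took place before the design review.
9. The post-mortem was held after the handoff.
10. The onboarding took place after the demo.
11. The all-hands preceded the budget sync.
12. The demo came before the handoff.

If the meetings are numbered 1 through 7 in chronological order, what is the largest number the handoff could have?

2

The handoff must come before the all-hands, the budget sync, the design review, the onboarding, and the post-mortem — 5 meetings forced after it.
Everything else can be placed before the handoff in some valid order, so the handoff can sit as late as position 7 − 5 = 2.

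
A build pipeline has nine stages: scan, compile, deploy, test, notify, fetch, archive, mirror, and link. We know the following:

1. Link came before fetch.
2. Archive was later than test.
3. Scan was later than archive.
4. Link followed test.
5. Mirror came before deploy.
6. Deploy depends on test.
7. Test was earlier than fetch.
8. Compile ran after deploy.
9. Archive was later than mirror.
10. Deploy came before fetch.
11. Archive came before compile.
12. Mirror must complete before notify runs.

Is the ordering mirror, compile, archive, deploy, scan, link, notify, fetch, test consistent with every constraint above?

The constraints require test before fetch, but in the proposed sequence fetch appears ahead of test. That one violation is enough.

no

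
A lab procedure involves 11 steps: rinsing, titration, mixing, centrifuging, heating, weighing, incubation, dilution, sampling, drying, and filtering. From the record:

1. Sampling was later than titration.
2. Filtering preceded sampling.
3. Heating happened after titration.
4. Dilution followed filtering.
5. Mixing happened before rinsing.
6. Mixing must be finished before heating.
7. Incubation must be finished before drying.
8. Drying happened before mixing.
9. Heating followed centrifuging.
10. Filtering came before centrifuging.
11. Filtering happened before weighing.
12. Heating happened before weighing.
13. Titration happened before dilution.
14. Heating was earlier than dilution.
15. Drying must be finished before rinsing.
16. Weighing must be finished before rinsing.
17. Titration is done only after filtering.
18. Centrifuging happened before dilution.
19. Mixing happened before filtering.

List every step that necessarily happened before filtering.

drying, incubation, mixing

Directly stated before filtering: mixing.
Drying reaches filtering via drying → mixing → filtering.
Incubation reaches filtering via incubation → drying → mixing → filtering.
No chain forces centrifuging (or any of the others) ahead of filtering.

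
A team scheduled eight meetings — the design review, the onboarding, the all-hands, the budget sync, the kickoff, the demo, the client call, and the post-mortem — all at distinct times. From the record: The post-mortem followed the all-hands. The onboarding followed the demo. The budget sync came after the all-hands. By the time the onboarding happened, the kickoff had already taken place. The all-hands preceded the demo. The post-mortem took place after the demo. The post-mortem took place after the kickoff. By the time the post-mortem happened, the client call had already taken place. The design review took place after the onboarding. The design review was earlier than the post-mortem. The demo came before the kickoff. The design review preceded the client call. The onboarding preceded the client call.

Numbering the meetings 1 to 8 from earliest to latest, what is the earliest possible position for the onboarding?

The all-hands, the demo, and the kickoff must all come before the onboarding — 3 forced predecessors.
Nothing else is forced ahead of the onboarding, so its earliest slot is position 3 + 1 = 4.

4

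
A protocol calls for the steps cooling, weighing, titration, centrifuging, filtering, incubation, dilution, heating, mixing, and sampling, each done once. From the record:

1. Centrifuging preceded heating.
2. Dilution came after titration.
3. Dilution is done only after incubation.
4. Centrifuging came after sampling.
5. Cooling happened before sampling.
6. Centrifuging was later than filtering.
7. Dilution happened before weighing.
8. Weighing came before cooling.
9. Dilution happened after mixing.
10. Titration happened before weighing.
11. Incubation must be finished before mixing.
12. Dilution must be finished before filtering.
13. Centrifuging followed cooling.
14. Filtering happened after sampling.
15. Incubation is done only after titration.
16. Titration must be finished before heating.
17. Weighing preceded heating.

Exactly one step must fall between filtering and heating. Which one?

centrifuging

Tracing the constraints gives filtering → centrifuging → heating, so centrifuging sits after filtering and before heating.
No other step is forced both after filtering and before heating.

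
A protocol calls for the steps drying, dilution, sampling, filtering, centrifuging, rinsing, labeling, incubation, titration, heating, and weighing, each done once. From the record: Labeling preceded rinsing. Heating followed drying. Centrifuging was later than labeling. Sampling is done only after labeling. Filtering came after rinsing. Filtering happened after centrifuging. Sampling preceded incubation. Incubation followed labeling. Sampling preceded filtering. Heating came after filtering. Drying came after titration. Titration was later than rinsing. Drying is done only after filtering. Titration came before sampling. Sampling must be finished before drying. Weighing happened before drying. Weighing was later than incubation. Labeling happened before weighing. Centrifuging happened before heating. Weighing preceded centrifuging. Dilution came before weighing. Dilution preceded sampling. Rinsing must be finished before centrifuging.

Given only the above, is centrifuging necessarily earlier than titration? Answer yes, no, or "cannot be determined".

no

Tracing the constraints gives titration → sampling → incubation → weighing → centrifuging, so titration must come before centrifuging.
That means centrifuging cannot be before titration.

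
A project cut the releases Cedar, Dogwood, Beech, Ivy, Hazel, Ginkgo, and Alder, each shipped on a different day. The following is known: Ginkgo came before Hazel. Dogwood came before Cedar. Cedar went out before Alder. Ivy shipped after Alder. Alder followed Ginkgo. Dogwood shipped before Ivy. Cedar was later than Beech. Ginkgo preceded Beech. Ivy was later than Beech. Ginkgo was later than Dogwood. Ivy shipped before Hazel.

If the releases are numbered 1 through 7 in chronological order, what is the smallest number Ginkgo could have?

Dogwood must come before Ginkgo — 1 forced predecessor.
Nothing else is forced ahead of Ginkgo, so its earliest slot is position 1 + 1 = 2.

2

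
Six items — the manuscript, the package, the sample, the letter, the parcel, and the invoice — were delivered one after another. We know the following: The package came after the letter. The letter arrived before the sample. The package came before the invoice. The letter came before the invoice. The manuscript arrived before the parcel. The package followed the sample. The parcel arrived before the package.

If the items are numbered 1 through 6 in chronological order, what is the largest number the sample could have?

The sample must come before the invoice and the package — 2 items forced after it.
Everything else can be placed before the sample in some valid order, so the sample can sit as late as position 6 − 2 = 4.

4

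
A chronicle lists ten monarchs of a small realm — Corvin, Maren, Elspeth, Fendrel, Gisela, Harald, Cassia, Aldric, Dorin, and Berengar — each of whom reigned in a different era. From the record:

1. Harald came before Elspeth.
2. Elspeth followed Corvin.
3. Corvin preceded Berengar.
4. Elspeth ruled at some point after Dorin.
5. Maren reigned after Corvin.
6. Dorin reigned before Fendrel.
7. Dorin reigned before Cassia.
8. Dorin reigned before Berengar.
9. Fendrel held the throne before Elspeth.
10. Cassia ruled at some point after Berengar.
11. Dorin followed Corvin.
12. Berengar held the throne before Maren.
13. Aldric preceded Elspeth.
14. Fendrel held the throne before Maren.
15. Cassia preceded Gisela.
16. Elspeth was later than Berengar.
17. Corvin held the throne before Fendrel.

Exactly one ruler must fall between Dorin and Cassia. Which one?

Berengar

Tracing the constraints gives Dorin → Berengar → Cassia, so Berengar sits after Dorin and before Cassia.
No other ruler is forced both after Dorin and before Cassia.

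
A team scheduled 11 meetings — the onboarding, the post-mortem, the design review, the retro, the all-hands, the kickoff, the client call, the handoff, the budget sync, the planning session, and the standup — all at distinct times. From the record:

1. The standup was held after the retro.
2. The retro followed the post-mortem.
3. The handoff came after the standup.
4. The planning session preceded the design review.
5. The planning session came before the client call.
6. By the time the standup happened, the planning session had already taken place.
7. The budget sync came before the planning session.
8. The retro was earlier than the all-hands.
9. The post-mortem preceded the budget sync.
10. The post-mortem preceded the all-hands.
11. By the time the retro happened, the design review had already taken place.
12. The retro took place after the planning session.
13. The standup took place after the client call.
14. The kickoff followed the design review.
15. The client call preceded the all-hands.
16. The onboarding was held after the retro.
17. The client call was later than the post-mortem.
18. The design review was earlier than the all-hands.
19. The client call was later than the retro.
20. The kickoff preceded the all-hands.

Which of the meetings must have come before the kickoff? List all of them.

the budget sync, the design review, the planning session, the post-mortem

Directly stated before the kickoff: the design review.
The budget sync reaches the kickoff via the budget sync → the planning session → the design review → the kickoff.
The planning session reaches the kickoff via the planning session → the design review → the kickoff.
The post-mortem reaches the kickoff via the post-mortem → the budget sync → the planning session → the design review → the kickoff.
No chain forces the handoff (or any of the others) ahead of the kickoff.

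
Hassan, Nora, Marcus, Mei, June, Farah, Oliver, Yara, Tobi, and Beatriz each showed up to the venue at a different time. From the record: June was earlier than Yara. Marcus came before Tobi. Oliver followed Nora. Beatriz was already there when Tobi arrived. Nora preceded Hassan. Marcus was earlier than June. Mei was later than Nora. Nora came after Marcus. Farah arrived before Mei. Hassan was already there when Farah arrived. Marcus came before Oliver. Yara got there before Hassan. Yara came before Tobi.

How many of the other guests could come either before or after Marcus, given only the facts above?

1

Forced after Marcus: Farah, Hassan, June, Mei, Nora, Oliver, Tobi, and Yara.
That leaves Beatriz with no forced order relative to Marcus — 1.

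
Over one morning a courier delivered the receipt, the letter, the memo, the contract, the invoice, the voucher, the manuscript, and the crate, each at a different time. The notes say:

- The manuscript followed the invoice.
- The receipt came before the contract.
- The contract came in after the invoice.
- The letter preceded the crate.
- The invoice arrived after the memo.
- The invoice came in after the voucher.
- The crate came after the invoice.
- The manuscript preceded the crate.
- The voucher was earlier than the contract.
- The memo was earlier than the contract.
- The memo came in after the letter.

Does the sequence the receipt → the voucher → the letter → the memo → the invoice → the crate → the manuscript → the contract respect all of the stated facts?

The constraints require the manuscript before the crate, but in the proposed sequence the crate appears ahead of the manuscript. That one violation is enough.

no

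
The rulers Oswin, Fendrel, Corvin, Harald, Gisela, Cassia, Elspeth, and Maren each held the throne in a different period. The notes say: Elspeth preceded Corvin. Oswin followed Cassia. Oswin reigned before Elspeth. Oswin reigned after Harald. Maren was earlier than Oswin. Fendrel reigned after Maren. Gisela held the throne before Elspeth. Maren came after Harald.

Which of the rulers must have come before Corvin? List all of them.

Cassia, Elspeth, Gisela, Harald, Maren, Oswin

Directly stated before Corvin: Elspeth.
Cassia reaches Corvin via Cassia → Oswin → Elspeth → Corvin.
Gisela reaches Corvin via Gisela → Elspeth → Corvin.
Harald reaches Corvin via Harald → Oswin → Elspeth → Corvin.
Likewise Maren and Oswin each reach Corvin by chaining the stated constraints.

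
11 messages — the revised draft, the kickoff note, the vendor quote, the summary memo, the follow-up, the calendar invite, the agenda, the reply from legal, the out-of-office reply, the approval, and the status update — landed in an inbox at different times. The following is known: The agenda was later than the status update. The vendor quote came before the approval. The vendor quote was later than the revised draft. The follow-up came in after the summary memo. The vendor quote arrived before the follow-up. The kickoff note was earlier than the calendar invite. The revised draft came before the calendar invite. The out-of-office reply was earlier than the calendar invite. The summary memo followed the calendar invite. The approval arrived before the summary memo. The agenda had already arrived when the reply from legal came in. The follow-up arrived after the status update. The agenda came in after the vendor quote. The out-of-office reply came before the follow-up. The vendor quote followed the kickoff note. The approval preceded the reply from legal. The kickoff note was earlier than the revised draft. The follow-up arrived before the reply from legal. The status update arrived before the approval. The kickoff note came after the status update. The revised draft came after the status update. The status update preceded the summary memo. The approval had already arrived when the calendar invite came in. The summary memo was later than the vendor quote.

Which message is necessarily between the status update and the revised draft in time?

the kickoff note

Tracing the constraints gives the status update → the kickoff note → the revised draft, so the kickoff note sits after the status update and before the revised draft.
No other message is forced both after the status update and before the revised draft.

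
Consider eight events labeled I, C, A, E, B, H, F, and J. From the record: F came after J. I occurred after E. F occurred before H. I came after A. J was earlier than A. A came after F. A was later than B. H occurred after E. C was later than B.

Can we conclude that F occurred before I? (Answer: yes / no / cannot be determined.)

yes

Chain the constraints: F → A → I. Each link is directly stated, so F comes before I.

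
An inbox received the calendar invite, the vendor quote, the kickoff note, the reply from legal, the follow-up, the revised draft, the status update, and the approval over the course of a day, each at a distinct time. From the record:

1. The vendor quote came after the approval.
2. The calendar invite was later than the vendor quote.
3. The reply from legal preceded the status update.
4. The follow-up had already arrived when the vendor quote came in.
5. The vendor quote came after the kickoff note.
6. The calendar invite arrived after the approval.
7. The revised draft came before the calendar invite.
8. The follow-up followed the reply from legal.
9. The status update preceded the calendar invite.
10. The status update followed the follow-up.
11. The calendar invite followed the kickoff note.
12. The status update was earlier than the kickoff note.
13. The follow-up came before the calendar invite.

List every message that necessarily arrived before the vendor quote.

the approval, the follow-up, the kickoff note, the reply from legal, the status update

Directly stated before the vendor quote: the approval, the follow-up, and the kickoff note.
The reply from legal reaches the vendor quote via the reply from legal → the follow-up → the vendor quote.
The status update reaches the vendor quote via the status update → the kickoff note → the vendor quote.
No chain forces the calendar invite (or any of the others) ahead of the vendor quote.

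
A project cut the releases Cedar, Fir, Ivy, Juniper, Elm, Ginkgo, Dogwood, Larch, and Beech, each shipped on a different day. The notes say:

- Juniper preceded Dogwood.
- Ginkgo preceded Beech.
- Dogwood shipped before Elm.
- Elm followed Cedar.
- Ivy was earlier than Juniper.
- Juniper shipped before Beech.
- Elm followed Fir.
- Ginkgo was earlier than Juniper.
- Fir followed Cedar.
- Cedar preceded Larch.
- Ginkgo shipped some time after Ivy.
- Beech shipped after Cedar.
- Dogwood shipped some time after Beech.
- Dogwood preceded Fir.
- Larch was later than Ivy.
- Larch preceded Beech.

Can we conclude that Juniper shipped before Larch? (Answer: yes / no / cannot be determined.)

No chain of stated constraints runs from Juniper to Larch, and none runs from Larch to Juniper either.
So the relative order of Juniper and Larch is not fixed by the given facts.

cannot be determined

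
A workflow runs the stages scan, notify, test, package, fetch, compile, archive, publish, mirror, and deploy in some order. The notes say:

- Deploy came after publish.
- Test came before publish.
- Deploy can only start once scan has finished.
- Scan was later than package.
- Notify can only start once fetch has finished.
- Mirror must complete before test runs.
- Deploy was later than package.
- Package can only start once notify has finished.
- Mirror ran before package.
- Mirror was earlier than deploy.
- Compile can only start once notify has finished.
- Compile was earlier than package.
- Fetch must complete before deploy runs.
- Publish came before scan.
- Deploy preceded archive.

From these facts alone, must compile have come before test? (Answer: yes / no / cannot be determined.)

cannot be determined

No chain of stated constraints runs from compile to test, and none runs from test to compile either.
So the relative order of compile and test is not fixed by the given facts.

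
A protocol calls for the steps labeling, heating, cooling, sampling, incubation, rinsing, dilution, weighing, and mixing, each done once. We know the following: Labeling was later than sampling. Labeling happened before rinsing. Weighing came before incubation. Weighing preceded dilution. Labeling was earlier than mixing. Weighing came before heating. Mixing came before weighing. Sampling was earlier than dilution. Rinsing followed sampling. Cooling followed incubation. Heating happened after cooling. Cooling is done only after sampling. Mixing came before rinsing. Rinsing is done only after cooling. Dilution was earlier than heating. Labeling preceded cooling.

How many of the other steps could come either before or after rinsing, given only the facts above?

Forced before rinsing: cooling, incubation, labeling, mixing, sampling, and weighing.
That leaves dilution and heating with no forced order relative to rinsing — 2.

2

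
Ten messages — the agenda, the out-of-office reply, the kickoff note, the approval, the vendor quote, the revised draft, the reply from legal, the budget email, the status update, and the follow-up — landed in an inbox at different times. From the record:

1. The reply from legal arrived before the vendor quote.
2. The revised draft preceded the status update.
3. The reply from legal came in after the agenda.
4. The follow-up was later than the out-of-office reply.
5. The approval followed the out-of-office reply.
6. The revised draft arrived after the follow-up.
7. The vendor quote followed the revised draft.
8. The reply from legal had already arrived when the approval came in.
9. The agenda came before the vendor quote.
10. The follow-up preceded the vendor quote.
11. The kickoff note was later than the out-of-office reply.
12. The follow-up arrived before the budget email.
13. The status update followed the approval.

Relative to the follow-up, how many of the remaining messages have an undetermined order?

Forced before the follow-up: the out-of-office reply; forced after the follow-up: the budget email, the revised draft, the status update, and the vendor quote.
That leaves the agenda, the approval, the kickoff note, and the reply from legal with no forced order relative to the follow-up — 4.

4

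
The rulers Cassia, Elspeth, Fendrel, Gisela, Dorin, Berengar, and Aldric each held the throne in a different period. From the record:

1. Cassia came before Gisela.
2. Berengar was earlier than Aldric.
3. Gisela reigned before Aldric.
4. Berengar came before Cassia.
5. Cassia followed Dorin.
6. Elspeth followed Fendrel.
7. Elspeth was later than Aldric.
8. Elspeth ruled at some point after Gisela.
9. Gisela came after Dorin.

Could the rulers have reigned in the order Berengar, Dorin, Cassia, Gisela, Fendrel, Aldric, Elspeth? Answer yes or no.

Check each stated constraint against the proposed order — e.g. Gisela is ahead of Elspeth; Berengar is ahead of Aldric. Every pair is in the required order; nothing is violated.

yes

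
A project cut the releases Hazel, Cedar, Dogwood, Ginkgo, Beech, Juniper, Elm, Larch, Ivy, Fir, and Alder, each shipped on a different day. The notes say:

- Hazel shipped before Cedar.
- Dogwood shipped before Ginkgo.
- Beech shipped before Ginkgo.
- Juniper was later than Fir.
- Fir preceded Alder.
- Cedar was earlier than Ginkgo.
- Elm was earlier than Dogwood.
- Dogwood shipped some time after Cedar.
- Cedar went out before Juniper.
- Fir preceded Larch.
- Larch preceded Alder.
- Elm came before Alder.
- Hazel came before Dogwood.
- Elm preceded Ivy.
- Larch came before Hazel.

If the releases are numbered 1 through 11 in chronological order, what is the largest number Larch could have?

5

Larch must come before Alder, Cedar, Dogwood, Ginkgo, Hazel, and Juniper — 6 releases forced after it.
Everything else can be placed before Larch in some valid order, so Larch can sit as late as position 11 − 6 = 5.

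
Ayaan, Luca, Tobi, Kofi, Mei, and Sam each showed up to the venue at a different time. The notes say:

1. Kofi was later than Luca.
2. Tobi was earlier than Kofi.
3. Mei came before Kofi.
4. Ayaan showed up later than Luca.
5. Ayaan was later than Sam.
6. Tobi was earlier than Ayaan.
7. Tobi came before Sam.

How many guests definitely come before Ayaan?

3

Directly stated before Ayaan: Luca, Sam, and Tobi.
No chain forces Mei (or any of the others) ahead of Ayaan.
That's Luca, Sam, and Tobi — 3 in all.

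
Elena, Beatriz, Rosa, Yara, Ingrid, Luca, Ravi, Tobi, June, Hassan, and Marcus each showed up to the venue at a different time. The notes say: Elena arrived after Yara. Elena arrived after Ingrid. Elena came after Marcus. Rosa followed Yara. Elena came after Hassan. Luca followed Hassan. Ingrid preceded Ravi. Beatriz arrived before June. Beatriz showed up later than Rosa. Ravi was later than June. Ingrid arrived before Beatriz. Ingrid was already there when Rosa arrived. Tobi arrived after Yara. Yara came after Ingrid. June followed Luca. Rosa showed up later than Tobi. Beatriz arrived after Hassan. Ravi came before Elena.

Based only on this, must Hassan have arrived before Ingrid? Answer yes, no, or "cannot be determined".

No chain of stated constraints runs from Hassan to Ingrid, and none runs from Ingrid to Hassan either.
So the relative order of Hassan and Ingrid is not fixed by the given facts.

cannot be determined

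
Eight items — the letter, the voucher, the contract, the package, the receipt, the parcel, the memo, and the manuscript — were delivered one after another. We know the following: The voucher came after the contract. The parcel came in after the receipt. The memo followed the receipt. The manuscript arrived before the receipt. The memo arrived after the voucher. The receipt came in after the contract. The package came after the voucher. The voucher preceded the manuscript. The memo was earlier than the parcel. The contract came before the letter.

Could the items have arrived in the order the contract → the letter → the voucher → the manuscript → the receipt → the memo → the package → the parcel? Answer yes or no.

Check each stated constraint against the proposed order — e.g. the contract is ahead of the receipt; the voucher is ahead of the package. Every pair is in the required order; nothing is violated.

yes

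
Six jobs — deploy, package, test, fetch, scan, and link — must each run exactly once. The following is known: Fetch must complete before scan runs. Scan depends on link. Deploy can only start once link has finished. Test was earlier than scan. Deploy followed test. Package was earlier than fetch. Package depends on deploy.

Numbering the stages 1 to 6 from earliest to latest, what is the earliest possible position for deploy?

Link and test must both come before deploy — 2 forced predecessors.
Nothing else is forced ahead of deploy, so its earliest slot is position 2 + 1 = 3.

3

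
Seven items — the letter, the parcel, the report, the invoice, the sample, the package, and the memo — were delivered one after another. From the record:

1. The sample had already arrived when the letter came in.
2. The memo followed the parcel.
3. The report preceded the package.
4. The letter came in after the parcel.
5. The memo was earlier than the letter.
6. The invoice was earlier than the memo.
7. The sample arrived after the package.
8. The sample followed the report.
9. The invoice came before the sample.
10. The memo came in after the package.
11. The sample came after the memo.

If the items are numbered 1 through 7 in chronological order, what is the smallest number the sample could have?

The invoice, the memo, the package, the parcel, and the report must all come before the sample — 5 forced predecessors.
Nothing else is forced ahead of the sample, so its earliest slot is position 5 + 1 = 6.

6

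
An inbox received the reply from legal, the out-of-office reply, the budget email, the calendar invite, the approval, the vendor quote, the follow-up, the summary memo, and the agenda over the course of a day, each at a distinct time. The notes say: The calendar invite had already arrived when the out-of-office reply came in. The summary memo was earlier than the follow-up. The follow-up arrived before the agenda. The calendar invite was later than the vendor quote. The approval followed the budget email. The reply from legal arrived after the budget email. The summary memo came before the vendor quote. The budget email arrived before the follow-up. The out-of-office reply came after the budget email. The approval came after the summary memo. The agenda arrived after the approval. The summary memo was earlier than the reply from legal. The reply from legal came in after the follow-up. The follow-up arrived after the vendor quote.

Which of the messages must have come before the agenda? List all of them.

the approval, the budget email, the follow-up, the summary memo, the vendor quote

Directly stated before the agenda: the approval and the follow-up.
The budget email reaches the agenda via the budget email → the approval → the agenda.
The summary memo reaches the agenda via the summary memo → the approval → the agenda.
The vendor quote reaches the agenda via the vendor quote → the follow-up → the agenda.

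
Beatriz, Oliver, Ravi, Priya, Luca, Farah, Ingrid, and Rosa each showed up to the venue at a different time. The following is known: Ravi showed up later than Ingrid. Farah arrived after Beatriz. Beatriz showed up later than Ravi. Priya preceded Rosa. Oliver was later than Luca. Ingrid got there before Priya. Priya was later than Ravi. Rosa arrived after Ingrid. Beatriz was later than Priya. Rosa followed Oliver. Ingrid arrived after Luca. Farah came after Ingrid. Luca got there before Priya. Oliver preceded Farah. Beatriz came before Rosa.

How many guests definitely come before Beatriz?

Directly stated before Beatriz: Priya and Ravi.
Ingrid reaches Beatriz via Ingrid → Priya → Beatriz.
Luca reaches Beatriz via Luca → Priya → Beatriz.
That's Ingrid, Luca, Priya, and Ravi — 4 in all.

4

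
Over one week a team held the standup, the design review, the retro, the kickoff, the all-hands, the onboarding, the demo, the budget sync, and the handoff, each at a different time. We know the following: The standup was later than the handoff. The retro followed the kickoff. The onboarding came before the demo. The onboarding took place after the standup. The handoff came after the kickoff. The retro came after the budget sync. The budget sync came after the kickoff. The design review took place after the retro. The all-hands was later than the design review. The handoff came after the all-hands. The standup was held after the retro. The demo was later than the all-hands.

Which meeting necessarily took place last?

the demo

Every other meeting has a chain of constraints placing it before the demo, so the demo is last.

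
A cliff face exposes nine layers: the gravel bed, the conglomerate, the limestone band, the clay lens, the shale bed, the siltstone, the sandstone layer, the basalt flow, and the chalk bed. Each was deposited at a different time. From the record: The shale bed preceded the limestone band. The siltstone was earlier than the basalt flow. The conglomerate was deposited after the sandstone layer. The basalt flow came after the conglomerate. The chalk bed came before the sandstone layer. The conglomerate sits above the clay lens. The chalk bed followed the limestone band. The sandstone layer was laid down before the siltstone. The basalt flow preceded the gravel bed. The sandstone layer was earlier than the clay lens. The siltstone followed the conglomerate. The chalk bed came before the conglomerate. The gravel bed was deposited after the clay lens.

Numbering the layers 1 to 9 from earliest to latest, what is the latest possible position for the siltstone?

7

The siltstone must come before the basalt flow and the gravel bed — 2 layers forced after it.
Everything else can be placed before the siltstone in some valid order, so the siltstone can sit as late as position 9 − 2 = 7.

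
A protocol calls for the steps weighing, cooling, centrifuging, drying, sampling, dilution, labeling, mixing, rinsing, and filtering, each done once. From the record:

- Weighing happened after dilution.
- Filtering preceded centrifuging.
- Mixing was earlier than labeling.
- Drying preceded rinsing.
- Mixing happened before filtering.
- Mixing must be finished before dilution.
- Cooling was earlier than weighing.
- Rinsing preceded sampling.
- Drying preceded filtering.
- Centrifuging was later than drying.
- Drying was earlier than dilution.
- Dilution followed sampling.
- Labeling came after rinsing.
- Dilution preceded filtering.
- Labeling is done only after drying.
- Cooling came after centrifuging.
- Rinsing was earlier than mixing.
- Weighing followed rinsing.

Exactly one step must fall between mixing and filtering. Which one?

Tracing the constraints gives mixing → dilution → filtering, so dilution sits after mixing and before filtering.
No other step is forced both after mixing and before filtering.

dilution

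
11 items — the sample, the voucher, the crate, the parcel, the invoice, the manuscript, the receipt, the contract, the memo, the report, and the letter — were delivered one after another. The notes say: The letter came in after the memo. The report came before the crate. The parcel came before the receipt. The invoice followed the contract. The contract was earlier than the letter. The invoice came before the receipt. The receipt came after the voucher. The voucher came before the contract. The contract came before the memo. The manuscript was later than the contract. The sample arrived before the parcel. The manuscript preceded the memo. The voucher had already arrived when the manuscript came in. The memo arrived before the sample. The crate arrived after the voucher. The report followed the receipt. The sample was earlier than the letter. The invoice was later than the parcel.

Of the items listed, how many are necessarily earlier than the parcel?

Directly stated before the parcel: the sample.
The contract reaches the parcel via the contract → the memo → the sample → the parcel.
The manuscript reaches the parcel via the manuscript → the memo → the sample → the parcel.
The memo reaches the parcel via the memo → the sample → the parcel.
Likewise the voucher reaches the parcel by chaining the stated constraints.
No chain forces the receipt (or any of the others) ahead of the parcel.
That's the contract, the manuscript, the memo, the sample, and the voucher — 5 in all.

5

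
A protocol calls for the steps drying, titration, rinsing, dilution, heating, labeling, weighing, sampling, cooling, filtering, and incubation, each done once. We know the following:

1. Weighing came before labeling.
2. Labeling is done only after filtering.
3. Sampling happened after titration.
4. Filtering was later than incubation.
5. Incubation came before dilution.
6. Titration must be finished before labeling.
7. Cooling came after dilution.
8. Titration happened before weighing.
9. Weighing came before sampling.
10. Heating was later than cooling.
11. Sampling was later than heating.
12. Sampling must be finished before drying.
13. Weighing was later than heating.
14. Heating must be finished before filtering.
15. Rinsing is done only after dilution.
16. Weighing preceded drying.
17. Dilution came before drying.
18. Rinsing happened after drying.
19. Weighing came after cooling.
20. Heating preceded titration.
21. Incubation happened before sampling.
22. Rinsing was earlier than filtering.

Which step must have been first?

incubation

Incubation has a chain of constraints placing it before every other step, so incubation must be first.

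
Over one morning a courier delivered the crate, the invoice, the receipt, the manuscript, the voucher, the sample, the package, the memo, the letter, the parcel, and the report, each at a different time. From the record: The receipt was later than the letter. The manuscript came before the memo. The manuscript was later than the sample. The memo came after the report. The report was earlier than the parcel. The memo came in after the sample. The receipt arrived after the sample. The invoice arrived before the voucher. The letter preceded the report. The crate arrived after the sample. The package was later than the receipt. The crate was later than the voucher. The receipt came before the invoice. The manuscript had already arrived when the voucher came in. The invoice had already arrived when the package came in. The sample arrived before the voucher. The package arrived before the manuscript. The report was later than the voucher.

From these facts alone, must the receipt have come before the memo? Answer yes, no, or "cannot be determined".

Chain the constraints: the receipt → the package → the manuscript → the memo. Each link is directly stated, so the receipt comes before the memo.

yes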